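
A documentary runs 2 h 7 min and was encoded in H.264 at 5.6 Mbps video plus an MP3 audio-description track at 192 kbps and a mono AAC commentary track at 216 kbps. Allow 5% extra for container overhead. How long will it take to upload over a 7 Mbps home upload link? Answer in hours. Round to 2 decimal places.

2 h 7 min = 127 min = 7620 s
Audio total: 192 + 216 = 408 kbps = 0.408 Mbps.
Total bitrate: 6.008 Mbps.
File: 6.008 Mbps × 7620 s = 45781.0 Mb.
With 5% container overhead: ×1.05. → 48070.0 Mb.
At 7 Mbps: 48070.0 / 7 = 6867.1 s ≈ 1.91 hours.

1.91 hours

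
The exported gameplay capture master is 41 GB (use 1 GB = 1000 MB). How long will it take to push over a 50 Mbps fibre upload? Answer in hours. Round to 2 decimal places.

File: 41 GB = 328000.0 Mb.
At 50 Mbps: 328000.0 / 50 = 6560.0 s ≈ 1.82 hours.

1.82 hours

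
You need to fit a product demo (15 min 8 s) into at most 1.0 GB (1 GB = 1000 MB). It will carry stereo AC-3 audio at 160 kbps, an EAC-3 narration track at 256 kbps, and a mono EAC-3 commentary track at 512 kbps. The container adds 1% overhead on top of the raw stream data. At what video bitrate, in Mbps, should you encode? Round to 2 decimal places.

7.80 Mbps

Budget: 1.0 GB = 8000.0 Mb.
Stream payload after overhead: 8000.0 / 1.01 = 7920.8 Mb.
15 min 8 s = 908 s
Total bitrate budget: 7920.8 Mb / 908 s = 8.723 Mbps.
Audio total: 160 + 256 + 512 = 928 kbps = 0.928 Mbps.
Video: 8.723 − 0.928 = 7.795 Mbps.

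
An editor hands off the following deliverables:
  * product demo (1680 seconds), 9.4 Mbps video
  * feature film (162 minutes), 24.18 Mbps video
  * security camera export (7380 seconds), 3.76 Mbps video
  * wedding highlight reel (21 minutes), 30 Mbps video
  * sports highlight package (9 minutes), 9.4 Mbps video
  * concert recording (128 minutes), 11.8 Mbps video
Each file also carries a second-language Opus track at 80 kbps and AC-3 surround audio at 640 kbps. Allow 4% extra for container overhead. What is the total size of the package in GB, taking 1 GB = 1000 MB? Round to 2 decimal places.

Audio total: 80 + 640 = 720 kbps = 0.720 Mbps.
product demo: 10.120 Mbps × 1680 s × 1.04 = 17681.7 Mb
feature film: 24.900 Mbps × 9720 s × 1.04 = 251709.1 Mb
security camera export: 4.480 Mbps × 7380 s × 1.04 = 34384.9 Mb
wedding highlight reel: 30.720 Mbps × 1260 s × 1.04 = 40255.5 Mb
sports highlight package: 10.120 Mbps × 540 s × 1.04 = 5683.4 Mb
concert recording: 12.520 Mbps × 7680 s × 1.04 = 99999.7 Mb
Total: 449714.3 Mb = 56214.3 MB.
= 56.21 GB.

56.21 GB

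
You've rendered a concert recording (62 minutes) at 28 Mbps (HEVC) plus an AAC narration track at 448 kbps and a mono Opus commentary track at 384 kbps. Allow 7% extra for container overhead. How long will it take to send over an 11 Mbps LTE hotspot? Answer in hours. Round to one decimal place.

62 min = 3720 s
Audio total: 448 + 384 = 832 kbps = 0.832 Mbps.
Total bitrate: 28.832 Mbps.
File: 28.832 Mbps × 3720 s = 107255.0 Mb.
With 7% container overhead: ×1.07. → 114762.9 Mb.
At 11 Mbps: 114762.9 / 11 = 10433.0 s ≈ 2.9 hours.

2.9 hours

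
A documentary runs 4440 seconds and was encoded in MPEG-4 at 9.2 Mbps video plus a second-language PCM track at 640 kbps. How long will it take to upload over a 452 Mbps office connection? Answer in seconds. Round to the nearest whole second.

Audio: 640 kbps = 0.640 Mbps.
Total bitrate: 9.840 Mbps.
File: 9.840 Mbps × 4440 s = 43689.6 Mb.
At 452 Mbps: 43689.6 / 452 = 96.7 s ≈ 96.7 seconds.

97 seconds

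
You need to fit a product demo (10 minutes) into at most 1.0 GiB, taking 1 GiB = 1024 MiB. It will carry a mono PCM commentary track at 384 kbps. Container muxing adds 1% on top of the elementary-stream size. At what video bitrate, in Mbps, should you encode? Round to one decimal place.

Budget: 1.0 GiB = 8589.9 Mb.
Stream payload after overhead: 8589.9 / 1.01 = 8504.9 Mb.
10 min = 600 s
Total bitrate budget: 8504.9 Mb / 600 s = 14.175 Mbps.
Audio: 384 kbps = 0.384 Mbps.
Video: 14.175 − 0.384 = 13.791 Mbps.

13.8 Mbps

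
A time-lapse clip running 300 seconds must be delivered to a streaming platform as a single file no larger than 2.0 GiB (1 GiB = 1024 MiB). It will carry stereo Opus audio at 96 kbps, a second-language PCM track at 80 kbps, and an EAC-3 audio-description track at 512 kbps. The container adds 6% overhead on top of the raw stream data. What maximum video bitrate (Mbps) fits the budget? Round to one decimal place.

Budget: 2.0 GiB = 17179.9 Mb.
Stream payload after overhead: 17179.9 / 1.06 = 16207.4 Mb.
Total bitrate budget: 16207.4 Mb / 300 s = 54.025 Mbps.
Audio total: 96 + 80 + 512 = 688 kbps = 0.688 Mbps.
Video: 54.025 − 0.688 = 53.337 Mbps.

53.3 Mbps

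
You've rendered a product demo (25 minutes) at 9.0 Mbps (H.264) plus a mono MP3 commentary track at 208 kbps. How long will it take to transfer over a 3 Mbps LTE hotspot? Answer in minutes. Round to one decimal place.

76.7 minutes

25 min = 1500 s
Audio: 208 kbps = 0.208 Mbps.
Total bitrate: 9.208 Mbps.
File: 9.208 Mbps × 1500 s = 13812.0 Mb.
At 3 Mbps: 13812.0 / 3 = 4604.0 s ≈ 76.7 minutes.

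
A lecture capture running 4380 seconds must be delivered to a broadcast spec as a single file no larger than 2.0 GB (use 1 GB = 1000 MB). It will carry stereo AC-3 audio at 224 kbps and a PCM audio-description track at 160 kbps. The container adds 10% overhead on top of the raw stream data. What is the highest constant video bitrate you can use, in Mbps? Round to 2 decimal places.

Budget: 2.0 GB = 16000.0 Mb.
Stream payload after overhead: 16000.0 / 1.10 = 14545.5 Mb.
Total bitrate budget: 14545.5 Mb / 4380 s = 3.321 Mbps.
Audio total: 224 + 160 = 384 kbps = 0.384 Mbps.
Video: 3.321 − 0.384 = 2.937 Mbps.

2.94 Mbps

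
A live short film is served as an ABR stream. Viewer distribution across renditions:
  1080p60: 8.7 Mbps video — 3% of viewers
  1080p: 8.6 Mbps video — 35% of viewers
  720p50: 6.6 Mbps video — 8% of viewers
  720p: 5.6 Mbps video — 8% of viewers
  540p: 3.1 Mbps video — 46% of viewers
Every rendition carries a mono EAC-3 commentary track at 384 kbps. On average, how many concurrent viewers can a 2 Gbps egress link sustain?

330

Audio: 384 kbps = 0.384 Mbps.
Average per-viewer bitrate: 0.03×9.084 + 0.35×8.984 + 0.08×6.984 + 0.08×5.984 + 0.46×3.484 = 6.057 Mbps.
2 Gbps = 2,000 Mbps; 2,000 / 6.057 = 330.20 → 330.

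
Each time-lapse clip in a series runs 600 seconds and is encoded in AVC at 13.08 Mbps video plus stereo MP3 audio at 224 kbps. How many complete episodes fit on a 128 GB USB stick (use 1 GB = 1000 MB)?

128

Audio: 224 kbps = 0.224 Mbps.
Total bitrate: 13.304 Mbps.
Per item: 13.304 Mbps × 600 s = 7,982 Mb = 997.8 MB.
Capacity: 128 GB = 1,024,000 Mb; 128.28 items → 128 complete.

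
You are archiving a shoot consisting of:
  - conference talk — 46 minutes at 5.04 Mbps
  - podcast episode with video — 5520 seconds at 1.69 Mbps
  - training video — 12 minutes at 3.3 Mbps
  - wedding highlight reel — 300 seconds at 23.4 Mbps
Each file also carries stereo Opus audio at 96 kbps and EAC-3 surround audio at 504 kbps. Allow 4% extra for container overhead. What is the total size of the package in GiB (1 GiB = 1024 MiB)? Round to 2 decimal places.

4.63 GiB

Audio total: 96 + 504 = 600 kbps = 0.600 Mbps.
conference talk: 5.640 Mbps × 2760 s × 1.04 = 16189.1 Mb
podcast episode with video: 2.290 Mbps × 5520 s × 1.04 = 13146.4 Mb
training video: 3.900 Mbps × 720 s × 1.04 = 2920.3 Mb
wedding highlight reel: 24.000 Mbps × 300 s × 1.04 = 7488.0 Mb
Total: 39743.8 Mb = 4968.0 MB.
= 4.627 GiB.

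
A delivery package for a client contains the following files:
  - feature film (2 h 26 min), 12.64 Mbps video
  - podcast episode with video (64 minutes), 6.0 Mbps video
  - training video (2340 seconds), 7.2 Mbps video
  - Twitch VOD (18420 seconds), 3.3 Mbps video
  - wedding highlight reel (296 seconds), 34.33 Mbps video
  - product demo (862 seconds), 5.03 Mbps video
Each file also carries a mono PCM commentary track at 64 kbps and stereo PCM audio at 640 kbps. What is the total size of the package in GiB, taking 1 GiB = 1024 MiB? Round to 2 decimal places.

29.13 GiB

Audio total: 64 + 640 = 704 kbps = 0.704 Mbps.
feature film: 13.344 Mbps × 8760 s = 116893.4 Mb
podcast episode with video: 6.704 Mbps × 3840 s = 25743.4 Mb
training video: 7.904 Mbps × 2340 s = 18495.4 Mb
Twitch VOD: 4.004 Mbps × 18420 s = 73753.7 Mb
wedding highlight reel: 35.034 Mbps × 296 s = 10370.1 Mb
product demo: 5.734 Mbps × 862 s = 4942.7 Mb
Total: 250198.6 Mb = 31274.8 MB.
= 29.13 GiB.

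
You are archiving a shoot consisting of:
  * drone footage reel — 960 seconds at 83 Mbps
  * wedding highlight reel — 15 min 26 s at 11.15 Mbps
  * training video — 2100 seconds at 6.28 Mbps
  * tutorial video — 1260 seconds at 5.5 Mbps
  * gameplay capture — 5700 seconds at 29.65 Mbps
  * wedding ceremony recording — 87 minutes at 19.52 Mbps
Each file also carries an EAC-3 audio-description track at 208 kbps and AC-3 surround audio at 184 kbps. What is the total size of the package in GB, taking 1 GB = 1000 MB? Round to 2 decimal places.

48.42 GB

Audio total: 208 + 184 = 392 kbps = 0.392 Mbps.
drone footage reel: 83.392 Mbps × 960 s = 80056.3 Mb
wedding highlight reel: 11.542 Mbps × 926 s = 10687.9 Mb
training video: 6.672 Mbps × 2100 s = 14011.2 Mb
tutorial video: 5.892 Mbps × 1260 s = 7423.9 Mb
gameplay capture: 30.042 Mbps × 5700 s = 171239.4 Mb
wedding ceremony recording: 19.912 Mbps × 5220 s = 103940.6 Mb
Total: 387359.4 Mb = 48419.9 MB.
= 48.42 GB.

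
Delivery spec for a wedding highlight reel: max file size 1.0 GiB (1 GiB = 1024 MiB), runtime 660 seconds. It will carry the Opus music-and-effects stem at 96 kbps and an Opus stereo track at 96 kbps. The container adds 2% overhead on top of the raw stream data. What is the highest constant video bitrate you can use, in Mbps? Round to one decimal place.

12.6 Mbps

Budget: 1.0 GiB = 8589.9 Mb.
Stream payload after overhead: 8589.9 / 1.02 = 8421.5 Mb.
Total bitrate budget: 8421.5 Mb / 660 s = 12.760 Mbps.
Audio total: 96 + 96 = 192 kbps = 0.192 Mbps.
Video: 12.760 − 0.192 = 12.568 Mbps.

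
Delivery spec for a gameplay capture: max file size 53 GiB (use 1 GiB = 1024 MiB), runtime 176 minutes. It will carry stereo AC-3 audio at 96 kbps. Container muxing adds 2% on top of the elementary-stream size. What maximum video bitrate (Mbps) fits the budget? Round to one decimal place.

42.2 Mbps

Budget: 53 GiB = 455266.5 Mb.
Stream payload after overhead: 455266.5 / 1.02 = 446339.7 Mb.
176 min = 10560 s
Total bitrate budget: 446339.7 Mb / 10560 s = 42.267 Mbps.
Audio: 96 kbps = 0.096 Mbps.
Video: 42.267 − 0.096 = 42.171 Mbps.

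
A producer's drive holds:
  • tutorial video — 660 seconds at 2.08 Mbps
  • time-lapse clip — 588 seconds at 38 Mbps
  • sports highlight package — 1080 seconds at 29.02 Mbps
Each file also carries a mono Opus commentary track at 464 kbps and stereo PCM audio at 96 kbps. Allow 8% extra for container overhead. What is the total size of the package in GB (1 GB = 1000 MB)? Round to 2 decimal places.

Audio total: 464 + 96 = 560 kbps = 0.560 Mbps.
tutorial video: 2.640 Mbps × 660 s × 1.08 = 1881.8 Mb
time-lapse clip: 38.560 Mbps × 588 s × 1.08 = 24487.1 Mb
sports highlight package: 29.580 Mbps × 1080 s × 1.08 = 34502.1 Mb
Total: 60871.0 Mb = 7608.9 MB.
= 7.609 GB.

7.61 GB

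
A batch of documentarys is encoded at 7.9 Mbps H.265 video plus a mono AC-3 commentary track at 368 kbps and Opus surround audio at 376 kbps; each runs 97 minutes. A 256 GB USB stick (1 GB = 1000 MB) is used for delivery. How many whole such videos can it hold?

97 min = 5820 s
Audio total: 368 + 376 = 744 kbps = 0.744 Mbps.
Total bitrate: 8.644 Mbps.
Per item: 8.644 Mbps × 5820 s = 50,308 Mb = 6,289 MB.
Capacity: 256 GB = 2,048,000 Mb; 40.71 items → 40 complete.

40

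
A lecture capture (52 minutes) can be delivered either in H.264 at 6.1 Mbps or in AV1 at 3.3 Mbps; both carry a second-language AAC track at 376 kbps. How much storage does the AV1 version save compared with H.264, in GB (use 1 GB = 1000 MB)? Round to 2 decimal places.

52 min = 3120 s
Audio: 376 kbps = 0.376 Mbps.
H.264: 6.476 Mbps × 3120 s = 20205.1 Mb = 2.526 GB.
AV1: 3.676 Mbps × 3120 s = 11469.1 Mb = 1.434 GB.
Saving: 2.526 − 1.434 = 1.092 GB.

1.09 GB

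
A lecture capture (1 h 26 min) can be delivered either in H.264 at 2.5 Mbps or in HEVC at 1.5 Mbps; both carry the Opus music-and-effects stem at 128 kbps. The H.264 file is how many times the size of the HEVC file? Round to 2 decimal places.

1.61

1 h 26 min = 86 min = 5160 s
Audio: 128 kbps = 0.128 Mbps.
H.264: 2.628 Mbps × 5160 s = 13560.5 Mb = 1.695 GB.
HEVC: 1.628 Mbps × 5160 s = 8400.5 Mb = 1.050 GB.
Ratio: 1.695 / 1.050 = 1.614.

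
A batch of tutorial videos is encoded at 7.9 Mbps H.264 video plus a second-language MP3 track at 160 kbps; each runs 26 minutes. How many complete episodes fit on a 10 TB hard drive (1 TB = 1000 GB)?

6362

26 min = 1560 s
Audio: 160 kbps = 0.160 Mbps.
Total bitrate: 8.060 Mbps.
Per item: 8.060 Mbps × 1560 s = 12,574 Mb = 1,572 MB.
Capacity: 10 TB = 80,000,000 Mb; 6362.54 items → 6362 complete.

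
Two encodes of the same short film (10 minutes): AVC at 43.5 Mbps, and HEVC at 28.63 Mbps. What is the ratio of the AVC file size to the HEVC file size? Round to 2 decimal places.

10 min = 600 s
AVC: 43.500 Mbps × 600 s = 26100.0 Mb = 3.263 GB.
HEVC: 28.630 Mbps × 600 s = 17178.0 Mb = 2.147 GB.
Ratio: 3.263 / 2.147 = 1.519.

1.52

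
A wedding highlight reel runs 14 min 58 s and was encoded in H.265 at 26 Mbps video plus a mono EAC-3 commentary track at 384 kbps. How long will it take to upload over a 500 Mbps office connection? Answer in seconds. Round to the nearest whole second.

47 seconds

14 min 58 s = 898 s
Audio: 384 kbps = 0.384 Mbps.
Total bitrate: 26.384 Mbps.
File: 26.384 Mbps × 898 s = 23692.8 Mb.
At 500 Mbps: 23692.8 / 500 = 47.4 s ≈ 47.4 seconds.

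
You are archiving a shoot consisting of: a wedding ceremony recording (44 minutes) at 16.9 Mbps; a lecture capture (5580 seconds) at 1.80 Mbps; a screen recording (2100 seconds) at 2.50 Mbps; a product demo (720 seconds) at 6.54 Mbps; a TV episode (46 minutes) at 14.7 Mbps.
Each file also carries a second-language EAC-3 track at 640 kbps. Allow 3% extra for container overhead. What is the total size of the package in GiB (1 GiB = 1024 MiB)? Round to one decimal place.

13.7 GiB

Audio: 640 kbps = 0.640 Mbps.
wedding ceremony recording: 17.540 Mbps × 2640 s × 1.03 = 47694.8 Mb
lecture capture: 2.440 Mbps × 5580 s × 1.03 = 14023.7 Mb
screen recording: 3.140 Mbps × 2100 s × 1.03 = 6791.8 Mb
product demo: 7.180 Mbps × 720 s × 1.03 = 5324.7 Mb
TV episode: 15.340 Mbps × 2760 s × 1.03 = 43608.6 Mb
Total: 117443.5 Mb = 14680.4 MB.
= 13.67 GiB.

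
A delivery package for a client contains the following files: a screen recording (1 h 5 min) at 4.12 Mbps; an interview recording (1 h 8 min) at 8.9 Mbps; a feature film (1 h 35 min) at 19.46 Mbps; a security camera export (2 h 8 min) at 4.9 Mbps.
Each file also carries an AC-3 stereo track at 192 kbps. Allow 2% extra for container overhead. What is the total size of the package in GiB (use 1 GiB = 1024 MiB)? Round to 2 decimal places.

Audio: 192 kbps = 0.192 Mbps.
screen recording: 4.312 Mbps × 3900 s × 1.02 = 17153.1 Mb
interview recording: 9.092 Mbps × 4080 s × 1.02 = 37837.3 Mb
feature film: 19.652 Mbps × 5700 s × 1.02 = 114256.7 Mb
security camera export: 5.092 Mbps × 7680 s × 1.02 = 39888.7 Mb
Total: 209135.8 Mb = 26142.0 MB.
= 24.35 GiB.

24.35 GiB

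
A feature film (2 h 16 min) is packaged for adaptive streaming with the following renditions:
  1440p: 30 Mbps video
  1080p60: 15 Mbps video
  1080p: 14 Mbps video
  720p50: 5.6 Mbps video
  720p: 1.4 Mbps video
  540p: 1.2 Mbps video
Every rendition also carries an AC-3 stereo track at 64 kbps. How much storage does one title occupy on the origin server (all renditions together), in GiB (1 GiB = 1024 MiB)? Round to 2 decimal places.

2 h 16 min = 136 min = 8160 s
Audio: 64 kbps = 0.064 Mbps.
Sum of rendition bitrates: (30+0.064) + (15+0.064) + (14+0.064) + (5.6+0.064) + (1.4+0.064) + (1.2+0.064) = 67.584 Mbps.
× 8160 s = 551,485 Mb = 68,936 MB = 64.20 GiB.

64.20 GiB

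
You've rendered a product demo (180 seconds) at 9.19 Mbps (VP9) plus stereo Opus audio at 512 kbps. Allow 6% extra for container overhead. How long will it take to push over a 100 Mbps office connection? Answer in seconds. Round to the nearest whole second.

Audio: 512 kbps = 0.512 Mbps.
Total bitrate: 9.702 Mbps.
File: 9.702 Mbps × 180 s = 1746.4 Mb.
With 6% container overhead: ×1.06. → 1851.1 Mb.
At 100 Mbps: 1851.1 / 100 = 18.5 s ≈ 18.5 seconds.

19 seconds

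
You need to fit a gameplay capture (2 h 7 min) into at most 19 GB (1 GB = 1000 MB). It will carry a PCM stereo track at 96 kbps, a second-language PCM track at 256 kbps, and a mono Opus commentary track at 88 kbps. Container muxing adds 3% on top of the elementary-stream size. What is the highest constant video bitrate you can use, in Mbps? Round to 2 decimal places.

18.93 Mbps

Budget: 19 GB = 152000.0 Mb.
Stream payload after overhead: 152000.0 / 1.03 = 147572.8 Mb.
2 h 7 min = 127 min = 7620 s
Total bitrate budget: 147572.8 Mb / 7620 s = 19.367 Mbps.
Audio total: 96 + 256 + 88 = 440 kbps = 0.440 Mbps.
Video: 19.367 − 0.440 = 18.927 Mbps.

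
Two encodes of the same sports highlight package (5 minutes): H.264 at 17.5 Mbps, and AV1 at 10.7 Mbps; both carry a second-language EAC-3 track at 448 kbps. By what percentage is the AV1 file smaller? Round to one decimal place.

37.9%

5 min = 300 s
Audio: 448 kbps = 0.448 Mbps.
H.264: 17.948 Mbps × 300 s = 5384.4 Mb = 0.673 GB.
AV1: 11.148 Mbps × 300 s = 3344.4 Mb = 0.418 GB.
Reduction: (1 − 0.418/0.673) × 100 = 37.89%.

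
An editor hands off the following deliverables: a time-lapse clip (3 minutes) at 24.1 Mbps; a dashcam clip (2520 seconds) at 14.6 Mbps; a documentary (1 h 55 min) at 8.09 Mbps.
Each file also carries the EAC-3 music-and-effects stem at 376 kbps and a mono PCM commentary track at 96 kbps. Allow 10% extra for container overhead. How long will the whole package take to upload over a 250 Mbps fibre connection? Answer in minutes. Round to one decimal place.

7.4 minutes

Audio total: 376 + 96 = 472 kbps = 0.472 Mbps.
time-lapse clip: 24.572 Mbps × 180 s × 1.10 = 4865.3 Mb
dashcam clip: 15.072 Mbps × 2520 s × 1.10 = 41779.6 Mb
documentary: 8.562 Mbps × 6900 s × 1.10 = 64985.6 Mb
Total: 111630.4 Mb = 13953.8 MB.
At 250 Mbps: 111630.4 / 250 = 447 s ≈ 7.44 minutes.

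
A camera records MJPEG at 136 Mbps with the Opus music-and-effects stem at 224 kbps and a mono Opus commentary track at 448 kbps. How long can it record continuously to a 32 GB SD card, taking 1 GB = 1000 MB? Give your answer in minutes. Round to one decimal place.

31.2 minutes

Audio total: 224 + 448 = 672 kbps = 0.672 Mbps.
Total bitrate: 136 + 0.672 = 136.672 Mbps.
Capacity: 32 GB = 256,000 Mb.
Recording time: 256,000 / 136.672 = 1,873 s ≈ 31.2 minutes.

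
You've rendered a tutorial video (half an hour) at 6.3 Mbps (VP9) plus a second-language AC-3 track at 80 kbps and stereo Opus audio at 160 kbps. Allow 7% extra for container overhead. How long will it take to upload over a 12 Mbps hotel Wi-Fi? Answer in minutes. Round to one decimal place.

17.5 minutes

30 min = 1800 s
Audio total: 80 + 160 = 240 kbps = 0.240 Mbps.
Total bitrate: 6.540 Mbps.
File: 6.540 Mbps × 1800 s = 11772.0 Mb.
With 7% container overhead: ×1.07. → 12596.0 Mb.
At 12 Mbps: 12596.0 / 12 = 1049.7 s ≈ 17.5 minutes.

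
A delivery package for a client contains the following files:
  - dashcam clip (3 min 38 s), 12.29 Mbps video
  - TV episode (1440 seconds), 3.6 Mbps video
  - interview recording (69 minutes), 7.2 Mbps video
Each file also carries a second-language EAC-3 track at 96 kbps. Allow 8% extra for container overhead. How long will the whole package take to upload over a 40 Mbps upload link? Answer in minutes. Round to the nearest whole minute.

17 minutes

Audio: 96 kbps = 0.096 Mbps.
dashcam clip: 12.386 Mbps × 218 s × 1.08 = 2916.2 Mb
TV episode: 3.696 Mbps × 1440 s × 1.08 = 5748.0 Mb
interview recording: 7.296 Mbps × 4140 s × 1.08 = 32621.9 Mb
Total: 41286.1 Mb = 5160.8 MB.
At 40 Mbps: 41286.1 / 40 = 1032 s ≈ 17.2 minutes.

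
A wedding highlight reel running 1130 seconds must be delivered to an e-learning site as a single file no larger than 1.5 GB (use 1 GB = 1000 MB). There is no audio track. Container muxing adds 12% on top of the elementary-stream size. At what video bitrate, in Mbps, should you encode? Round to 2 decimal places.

Budget: 1.5 GB = 12000.0 Mb.
Stream payload after overhead: 12000.0 / 1.12 = 10714.3 Mb.
Total bitrate budget: 10714.3 Mb / 1130 s = 9.482 Mbps.

9.48 Mbps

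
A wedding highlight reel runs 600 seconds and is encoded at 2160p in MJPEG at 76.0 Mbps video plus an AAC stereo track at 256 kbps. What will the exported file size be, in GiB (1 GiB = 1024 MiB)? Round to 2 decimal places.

5.33 GiB

Audio: 256 kbps = 0.256 Mbps.
Total bitrate: 76.0 + 0.256 = 76.256 Mbps.
Stream data: 76.256 Mbps × 600 s = 45753.6 Mb.
45,754 Mb = 5,719,200,000 bytes ÷ 1,073,741,824 = 5.326 GiB.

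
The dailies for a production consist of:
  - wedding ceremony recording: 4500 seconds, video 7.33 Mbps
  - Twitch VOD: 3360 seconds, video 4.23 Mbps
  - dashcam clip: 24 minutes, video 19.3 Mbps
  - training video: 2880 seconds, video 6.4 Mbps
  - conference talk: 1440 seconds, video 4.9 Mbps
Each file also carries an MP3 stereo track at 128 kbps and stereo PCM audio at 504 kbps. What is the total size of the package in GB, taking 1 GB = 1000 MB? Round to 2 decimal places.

Audio total: 128 + 504 = 632 kbps = 0.632 Mbps.
wedding ceremony recording: 7.962 Mbps × 4500 s = 35829.0 Mb
Twitch VOD: 4.862 Mbps × 3360 s = 16336.3 Mb
dashcam clip: 19.932 Mbps × 1440 s = 28702.1 Mb
training video: 7.032 Mbps × 2880 s = 20252.2 Mb
conference talk: 5.532 Mbps × 1440 s = 7966.1 Mb
Total: 109085.6 Mb = 13635.7 MB.
= 13.64 GB.

13.64 GB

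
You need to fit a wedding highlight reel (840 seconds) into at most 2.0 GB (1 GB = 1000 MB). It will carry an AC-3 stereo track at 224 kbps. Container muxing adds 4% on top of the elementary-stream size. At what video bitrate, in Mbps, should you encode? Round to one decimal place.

18.1 Mbps

Budget: 2.0 GB = 16000.0 Mb.
Stream payload after overhead: 16000.0 / 1.04 = 15384.6 Mb.
Total bitrate budget: 15384.6 Mb / 840 s = 18.315 Mbps.
Audio: 224 kbps = 0.224 Mbps.
Video: 18.315 − 0.224 = 18.091 Mbps.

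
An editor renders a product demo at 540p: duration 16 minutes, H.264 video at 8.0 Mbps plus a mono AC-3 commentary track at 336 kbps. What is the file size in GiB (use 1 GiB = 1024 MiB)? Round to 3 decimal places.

0.932 GiB

16 min = 960 s
Audio: 336 kbps = 0.336 Mbps.
Total bitrate: 8.0 + 0.336 = 8.336 Mbps.
Stream data: 8.336 Mbps × 960 s = 8002.6 Mb.
8,003 Mb = 1,000,320,000 bytes ÷ 1,073,741,824 = 0.9316 GiB.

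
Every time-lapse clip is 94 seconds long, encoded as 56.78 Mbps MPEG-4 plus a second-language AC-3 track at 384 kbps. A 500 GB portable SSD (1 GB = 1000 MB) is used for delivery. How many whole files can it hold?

744

Audio: 384 kbps = 0.384 Mbps.
Total bitrate: 57.164 Mbps.
Per item: 57.164 Mbps × 94 s = 5,373 Mb = 671.7 MB.
Capacity: 500 GB = 4,000,000 Mb; 744.41 items → 744 complete.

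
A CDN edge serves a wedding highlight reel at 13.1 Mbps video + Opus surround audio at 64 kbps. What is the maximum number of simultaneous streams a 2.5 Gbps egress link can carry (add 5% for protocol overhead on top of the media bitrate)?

180

Audio: 64 kbps = 0.064 Mbps.
Per-viewer media rate: 13.164 Mbps.
On the wire with 5% overhead: 13.822 Mbps.
2.5 Gbps = 2,500 Mbps; 2,500 / 13.822 = 180.87 → 180 viewers.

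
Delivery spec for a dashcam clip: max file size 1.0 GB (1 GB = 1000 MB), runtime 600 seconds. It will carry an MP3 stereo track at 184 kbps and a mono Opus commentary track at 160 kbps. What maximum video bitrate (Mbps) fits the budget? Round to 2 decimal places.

Budget: 1.0 GB = 8000.0 Mb.
Total bitrate budget: 8000.0 Mb / 600 s = 13.333 Mbps.
Audio total: 184 + 160 = 344 kbps = 0.344 Mbps.
Video: 13.333 − 0.344 = 12.989 Mbps.

12.99 Mbps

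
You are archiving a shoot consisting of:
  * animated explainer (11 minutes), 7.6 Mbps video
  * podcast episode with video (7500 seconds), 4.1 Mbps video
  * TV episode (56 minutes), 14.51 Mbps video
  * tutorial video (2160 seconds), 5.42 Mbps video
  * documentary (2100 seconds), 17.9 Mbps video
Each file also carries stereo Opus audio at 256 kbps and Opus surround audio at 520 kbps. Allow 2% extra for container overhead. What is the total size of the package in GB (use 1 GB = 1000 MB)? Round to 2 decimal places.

18.62 GB

Audio total: 256 + 520 = 776 kbps = 0.776 Mbps.
animated explainer: 8.376 Mbps × 660 s × 1.02 = 5638.7 Mb
podcast episode with video: 4.876 Mbps × 7500 s × 1.02 = 37301.4 Mb
TV episode: 15.286 Mbps × 3360 s × 1.02 = 52388.2 Mb
tutorial video: 6.196 Mbps × 2160 s × 1.02 = 13651.0 Mb
documentary: 18.676 Mbps × 2100 s × 1.02 = 40004.0 Mb
Total: 148983.3 Mb = 18622.9 MB.
= 18.62 GB.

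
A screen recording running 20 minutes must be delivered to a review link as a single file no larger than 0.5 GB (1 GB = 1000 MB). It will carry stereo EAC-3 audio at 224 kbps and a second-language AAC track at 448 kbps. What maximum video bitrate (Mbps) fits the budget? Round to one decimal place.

2.7 Mbps

Budget: 0.5 GB = 4000.0 Mb.
20 min = 1200 s
Total bitrate budget: 4000.0 Mb / 1200 s = 3.333 Mbps.
Audio total: 224 + 448 = 672 kbps = 0.672 Mbps.
Video: 3.333 − 0.672 = 2.661 Mbps.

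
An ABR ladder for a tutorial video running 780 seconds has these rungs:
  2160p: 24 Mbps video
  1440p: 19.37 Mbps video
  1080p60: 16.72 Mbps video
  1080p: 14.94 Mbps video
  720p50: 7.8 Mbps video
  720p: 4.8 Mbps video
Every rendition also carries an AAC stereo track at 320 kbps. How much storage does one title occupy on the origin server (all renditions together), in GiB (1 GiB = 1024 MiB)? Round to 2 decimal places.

Audio: 320 kbps = 0.320 Mbps.
Sum of rendition bitrates: (24+0.320) + (19.37+0.320) + (16.72+0.320) + (14.94+0.320) + (7.8+0.320) + (4.8+0.320) = 89.550 Mbps.
× 780 s = 69,849 Mb = 8,731 MB = 8.131 GiB.

8.13 GiB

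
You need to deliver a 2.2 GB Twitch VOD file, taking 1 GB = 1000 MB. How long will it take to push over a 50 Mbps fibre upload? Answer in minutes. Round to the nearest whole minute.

File: 2.2 GB = 17600.0 Mb.
At 50 Mbps: 17600.0 / 50 = 352.0 s ≈ 5.87 minutes.

6 minutes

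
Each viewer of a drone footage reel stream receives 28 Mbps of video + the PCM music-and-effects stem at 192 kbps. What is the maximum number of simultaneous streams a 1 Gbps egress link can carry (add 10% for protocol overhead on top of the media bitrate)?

32

Audio: 192 kbps = 0.192 Mbps.
Per-viewer media rate: 28.192 Mbps.
On the wire with 10% overhead: 31.011 Mbps.
1 Gbps = 1,000 Mbps; 1,000 / 31.011 = 32.25 → 32 viewers.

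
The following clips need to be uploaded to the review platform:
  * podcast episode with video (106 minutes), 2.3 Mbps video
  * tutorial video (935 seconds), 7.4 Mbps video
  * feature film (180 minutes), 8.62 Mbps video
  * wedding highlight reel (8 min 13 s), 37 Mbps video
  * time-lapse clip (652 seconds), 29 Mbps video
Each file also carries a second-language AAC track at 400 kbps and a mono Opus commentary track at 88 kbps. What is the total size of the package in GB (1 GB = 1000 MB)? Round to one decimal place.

20.1 GB

Audio total: 400 + 88 = 488 kbps = 0.488 Mbps.
podcast episode with video: 2.788 Mbps × 6360 s = 17731.7 Mb
tutorial video: 7.888 Mbps × 935 s = 7375.3 Mb
feature film: 9.108 Mbps × 10800 s = 98366.4 Mb
wedding highlight reel: 37.488 Mbps × 493 s = 18481.6 Mb
time-lapse clip: 29.488 Mbps × 652 s = 19226.2 Mb
Total: 161181.1 Mb = 20147.6 MB.
= 20.15 GB.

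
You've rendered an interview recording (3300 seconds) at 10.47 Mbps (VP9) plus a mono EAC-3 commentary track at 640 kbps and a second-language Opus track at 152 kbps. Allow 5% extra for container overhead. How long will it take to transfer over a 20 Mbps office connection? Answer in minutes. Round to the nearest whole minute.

33 minutes

Audio total: 640 + 152 = 792 kbps = 0.792 Mbps.
Total bitrate: 11.262 Mbps.
File: 11.262 Mbps × 3300 s = 37164.6 Mb.
With 5% container overhead: ×1.05. → 39022.8 Mb.
At 20 Mbps: 39022.8 / 20 = 1951.1 s ≈ 32.5 minutes.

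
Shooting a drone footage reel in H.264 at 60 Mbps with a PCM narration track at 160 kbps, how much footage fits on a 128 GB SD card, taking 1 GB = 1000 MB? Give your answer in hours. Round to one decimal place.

Audio: 160 kbps = 0.160 Mbps.
Total bitrate: 60 + 0.160 = 60.160 Mbps.
Capacity: 128 GB = 1,024,000 Mb.
Recording time: 1,024,000 / 60.160 = 17,021 s ≈ 4.73 hours.

4.7 hours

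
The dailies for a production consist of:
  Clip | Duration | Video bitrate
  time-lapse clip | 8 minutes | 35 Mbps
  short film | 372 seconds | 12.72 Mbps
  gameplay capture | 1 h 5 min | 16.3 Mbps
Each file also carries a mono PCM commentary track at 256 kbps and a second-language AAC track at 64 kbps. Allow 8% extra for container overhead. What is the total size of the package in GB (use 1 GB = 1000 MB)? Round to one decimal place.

Audio total: 256 + 64 = 320 kbps = 0.320 Mbps.
time-lapse clip: 35.320 Mbps × 480 s × 1.08 = 18309.9 Mb
short film: 13.040 Mbps × 372 s × 1.08 = 5239.0 Mb
gameplay capture: 16.620 Mbps × 3900 s × 1.08 = 70003.4 Mb
Total: 93552.3 Mb = 11694.0 MB.
= 11.69 GB.

11.7 GB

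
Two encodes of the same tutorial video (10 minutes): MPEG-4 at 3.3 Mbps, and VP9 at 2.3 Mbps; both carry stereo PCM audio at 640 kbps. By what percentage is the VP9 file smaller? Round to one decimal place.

25.4%

10 min = 600 s
Audio: 640 kbps = 0.640 Mbps.
MPEG-4: 3.940 Mbps × 600 s = 2364.0 Mb = 281.811 MiB.
VP9: 2.940 Mbps × 600 s = 1764.0 Mb = 210.285 MiB.
Reduction: (1 − 210.285/281.811) × 100 = 25.38%.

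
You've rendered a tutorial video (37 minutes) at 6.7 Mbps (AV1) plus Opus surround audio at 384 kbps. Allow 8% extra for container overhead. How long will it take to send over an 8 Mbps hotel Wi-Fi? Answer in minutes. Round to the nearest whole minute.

37 min = 2220 s
Audio: 384 kbps = 0.384 Mbps.
Total bitrate: 7.084 Mbps.
File: 7.084 Mbps × 2220 s = 15726.5 Mb.
With 8% container overhead: ×1.08. → 16984.6 Mb.
At 8 Mbps: 16984.6 / 8 = 2123.1 s ≈ 35.4 minutes.

35 minutes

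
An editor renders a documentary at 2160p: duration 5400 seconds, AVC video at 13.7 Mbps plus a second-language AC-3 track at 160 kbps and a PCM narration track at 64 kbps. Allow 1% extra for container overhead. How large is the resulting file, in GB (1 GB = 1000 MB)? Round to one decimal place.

Audio total: 160 + 64 = 224 kbps = 0.224 Mbps.
Total bitrate: 13.7 + 0.224 = 13.924 Mbps.
Stream data: 13.924 Mbps × 5400 s = 75189.6 Mb.
With 1% container overhead: ×1.01.
75,941 Mb ÷ 8 = 9,493 MB → 9.493 GB.

9.5 GB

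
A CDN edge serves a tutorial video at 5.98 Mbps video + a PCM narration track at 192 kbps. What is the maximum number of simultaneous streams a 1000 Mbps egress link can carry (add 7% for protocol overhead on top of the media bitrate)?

151

Audio: 192 kbps = 0.192 Mbps.
Per-viewer media rate: 6.172 Mbps.
On the wire with 7% overhead: 6.604 Mbps.
1000 Mbps = 1,000 Mbps; 1,000 / 6.604 = 151.42 → 151 viewers.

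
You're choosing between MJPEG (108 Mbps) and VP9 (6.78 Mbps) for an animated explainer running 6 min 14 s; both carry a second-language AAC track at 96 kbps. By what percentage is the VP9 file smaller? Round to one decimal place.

93.6%

6 min 14 s = 374 s
Audio: 96 kbps = 0.096 Mbps.
MJPEG: 108.096 Mbps × 374 s = 40427.9 Mb = 5.053 GB.
VP9: 6.876 Mbps × 374 s = 2571.6 Mb = 0.321 GB.
Reduction: (1 − 0.321/5.053) × 100 = 93.64%.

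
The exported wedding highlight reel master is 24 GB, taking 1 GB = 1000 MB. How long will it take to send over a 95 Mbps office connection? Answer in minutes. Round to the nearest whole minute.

File: 24 GB = 192000.0 Mb.
At 95 Mbps: 192000.0 / 95 = 2021.1 s ≈ 33.7 minutes.

34 minutes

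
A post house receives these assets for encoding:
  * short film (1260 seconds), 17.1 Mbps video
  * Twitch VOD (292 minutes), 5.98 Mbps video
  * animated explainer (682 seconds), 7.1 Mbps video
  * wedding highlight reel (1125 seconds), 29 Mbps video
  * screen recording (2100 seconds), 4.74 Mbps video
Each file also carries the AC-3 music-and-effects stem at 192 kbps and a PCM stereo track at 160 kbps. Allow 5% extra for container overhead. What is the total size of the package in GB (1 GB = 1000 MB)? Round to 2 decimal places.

23.85 GB

Audio total: 192 + 160 = 352 kbps = 0.352 Mbps.
short film: 17.452 Mbps × 1260 s × 1.05 = 23089.0 Mb
Twitch VOD: 6.332 Mbps × 17520 s × 1.05 = 116483.5 Mb
animated explainer: 7.452 Mbps × 682 s × 1.05 = 5336.4 Mb
wedding highlight reel: 29.352 Mbps × 1125 s × 1.05 = 34672.1 Mb
screen recording: 5.092 Mbps × 2100 s × 1.05 = 11227.9 Mb
Total: 190808.8 Mb = 23851.1 MB.
= 23.85 GB.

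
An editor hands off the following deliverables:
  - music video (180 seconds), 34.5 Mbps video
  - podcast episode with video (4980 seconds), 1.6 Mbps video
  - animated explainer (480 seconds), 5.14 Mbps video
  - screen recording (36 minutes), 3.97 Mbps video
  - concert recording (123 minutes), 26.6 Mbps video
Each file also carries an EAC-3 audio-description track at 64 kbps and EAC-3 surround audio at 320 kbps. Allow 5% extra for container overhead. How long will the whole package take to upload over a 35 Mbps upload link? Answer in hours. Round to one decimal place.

1.9 hours

Audio total: 64 + 320 = 384 kbps = 0.384 Mbps.
music video: 34.884 Mbps × 180 s × 1.05 = 6593.1 Mb
podcast episode with video: 1.984 Mbps × 4980 s × 1.05 = 10374.3 Mb
animated explainer: 5.524 Mbps × 480 s × 1.05 = 2784.1 Mb
screen recording: 4.354 Mbps × 2160 s × 1.05 = 9874.9 Mb
concert recording: 26.984 Mbps × 7380 s × 1.05 = 209099.0 Mb
Total: 238725.4 Mb = 29840.7 MB.
At 35 Mbps: 238725.4 / 35 = 6821 s ≈ 1.89 hours.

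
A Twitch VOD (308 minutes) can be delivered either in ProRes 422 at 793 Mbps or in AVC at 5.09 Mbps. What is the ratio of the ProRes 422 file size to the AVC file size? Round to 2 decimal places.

155.80

308 min = 18480 s
ProRes 422: 793.000 Mbps × 18480 s = 14654640.0 Mb = 1706.025 GiB.
AVC: 5.090 Mbps × 18480 s = 94063.2 Mb = 10.950 GiB.
Ratio: 1706.025 / 10.950 = 155.796.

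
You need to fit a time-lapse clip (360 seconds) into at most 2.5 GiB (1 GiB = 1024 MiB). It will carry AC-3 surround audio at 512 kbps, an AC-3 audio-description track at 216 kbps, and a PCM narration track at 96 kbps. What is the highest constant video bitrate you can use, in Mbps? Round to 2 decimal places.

58.83 Mbps

Budget: 2.5 GiB = 21474.8 Mb.
Total bitrate budget: 21474.8 Mb / 360 s = 59.652 Mbps.
Audio total: 512 + 216 + 96 = 824 kbps = 0.824 Mbps.
Video: 59.652 − 0.824 = 58.828 Mbps.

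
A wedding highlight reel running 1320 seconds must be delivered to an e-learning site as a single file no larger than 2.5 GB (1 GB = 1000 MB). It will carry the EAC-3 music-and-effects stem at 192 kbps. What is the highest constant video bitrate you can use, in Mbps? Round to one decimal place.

15.0 Mbps

Budget: 2.5 GB = 20000.0 Mb.
Total bitrate budget: 20000.0 Mb / 1320 s = 15.152 Mbps.
Audio: 192 kbps = 0.192 Mbps.
Video: 15.152 − 0.192 = 14.960 Mbps.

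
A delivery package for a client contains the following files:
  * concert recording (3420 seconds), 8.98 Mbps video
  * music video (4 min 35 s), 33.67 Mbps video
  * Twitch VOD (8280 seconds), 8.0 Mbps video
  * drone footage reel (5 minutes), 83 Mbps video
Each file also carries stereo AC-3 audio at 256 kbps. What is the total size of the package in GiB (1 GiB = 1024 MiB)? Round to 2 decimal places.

15.63 GiB

Audio: 256 kbps = 0.256 Mbps.
concert recording: 9.236 Mbps × 3420 s = 31587.1 Mb
music video: 33.926 Mbps × 275 s = 9329.6 Mb
Twitch VOD: 8.256 Mbps × 8280 s = 68359.7 Mb
drone footage reel: 83.256 Mbps × 300 s = 24976.8 Mb
Total: 134253.2 Mb = 16781.7 MB.
= 15.63 GiB.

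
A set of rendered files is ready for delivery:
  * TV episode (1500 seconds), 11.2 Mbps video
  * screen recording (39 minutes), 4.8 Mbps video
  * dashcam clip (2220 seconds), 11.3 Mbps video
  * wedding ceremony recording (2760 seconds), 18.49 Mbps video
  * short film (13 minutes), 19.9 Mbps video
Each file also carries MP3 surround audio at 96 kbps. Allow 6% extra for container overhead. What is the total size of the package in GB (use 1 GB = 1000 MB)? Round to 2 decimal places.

15.98 GB

Audio: 96 kbps = 0.096 Mbps.
TV episode: 11.296 Mbps × 1500 s × 1.06 = 17960.6 Mb
screen recording: 4.896 Mbps × 2340 s × 1.06 = 12144.0 Mb
dashcam clip: 11.396 Mbps × 2220 s × 1.06 = 26817.1 Mb
wedding ceremony recording: 18.586 Mbps × 2760 s × 1.06 = 54375.2 Mb
short film: 19.996 Mbps × 780 s × 1.06 = 16532.7 Mb
Total: 127829.6 Mb = 15978.7 MB.
= 15.98 GB.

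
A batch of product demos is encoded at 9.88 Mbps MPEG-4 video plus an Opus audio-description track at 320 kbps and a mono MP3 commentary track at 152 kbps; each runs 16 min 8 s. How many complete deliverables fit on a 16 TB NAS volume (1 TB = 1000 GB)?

16 min 8 s = 968 s
Audio total: 320 + 152 = 472 kbps = 0.472 Mbps.
Total bitrate: 10.352 Mbps.
Per item: 10.352 Mbps × 968 s = 10,021 Mb = 1,253 MB.
Capacity: 16 TB = 128,000,000 Mb; 12773.51 items → 12773 complete.

12773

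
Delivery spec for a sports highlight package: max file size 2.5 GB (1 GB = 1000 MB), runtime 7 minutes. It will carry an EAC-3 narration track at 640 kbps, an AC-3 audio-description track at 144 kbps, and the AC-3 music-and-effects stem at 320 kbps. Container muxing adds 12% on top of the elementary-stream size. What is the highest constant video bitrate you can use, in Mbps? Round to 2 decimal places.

41.41 Mbps

Budget: 2.5 GB = 20000.0 Mb.
Stream payload after overhead: 20000.0 / 1.12 = 17857.1 Mb.
7 min = 420 s
Total bitrate budget: 17857.1 Mb / 420 s = 42.517 Mbps.
Audio total: 640 + 144 + 320 = 1104 kbps = 1.104 Mbps.
Video: 42.517 − 1.104 = 41.413 Mbps.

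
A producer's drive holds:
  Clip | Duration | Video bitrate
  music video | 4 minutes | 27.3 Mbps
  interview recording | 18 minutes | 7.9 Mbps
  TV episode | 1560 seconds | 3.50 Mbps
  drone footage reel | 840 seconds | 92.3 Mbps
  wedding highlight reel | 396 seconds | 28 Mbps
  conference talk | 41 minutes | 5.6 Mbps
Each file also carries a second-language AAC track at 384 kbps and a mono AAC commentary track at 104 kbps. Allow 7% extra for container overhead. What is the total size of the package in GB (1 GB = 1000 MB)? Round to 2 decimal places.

Audio total: 384 + 104 = 488 kbps = 0.488 Mbps.
music video: 27.788 Mbps × 240 s × 1.07 = 7136.0 Mb
interview recording: 8.388 Mbps × 1080 s × 1.07 = 9693.2 Mb
TV episode: 3.988 Mbps × 1560 s × 1.07 = 6656.8 Mb
drone footage reel: 92.788 Mbps × 840 s × 1.07 = 83397.9 Mb
wedding highlight reel: 28.488 Mbps × 396 s × 1.07 = 12070.9 Mb
conference talk: 6.088 Mbps × 2460 s × 1.07 = 16024.8 Mb
Total: 134979.5 Mb = 16872.4 MB.
= 16.87 GB.

16.87 GB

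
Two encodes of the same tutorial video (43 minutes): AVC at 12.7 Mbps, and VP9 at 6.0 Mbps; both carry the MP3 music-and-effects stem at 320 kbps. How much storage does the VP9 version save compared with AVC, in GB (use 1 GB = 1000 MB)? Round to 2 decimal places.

43 min = 2580 s
Audio: 320 kbps = 0.320 Mbps.
AVC: 13.020 Mbps × 2580 s = 33591.6 Mb = 4.199 GB.
VP9: 6.320 Mbps × 2580 s = 16305.6 Mb = 2.038 GB.
Saving: 4.199 − 2.038 = 2.161 GB.

2.16 GB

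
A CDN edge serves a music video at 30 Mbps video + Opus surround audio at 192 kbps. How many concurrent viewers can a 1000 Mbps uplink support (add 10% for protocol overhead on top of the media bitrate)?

30

Audio: 192 kbps = 0.192 Mbps.
Per-viewer media rate: 30.192 Mbps.
On the wire with 10% overhead: 33.211 Mbps.
1000 Mbps = 1,000 Mbps; 1,000 / 33.211 = 30.11 → 30 viewers.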